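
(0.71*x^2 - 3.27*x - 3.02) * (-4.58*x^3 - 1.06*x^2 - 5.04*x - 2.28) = -3.2518*x^5 + 14.224*x^4 + 13.7194*x^3 + 18.0632*x^2 + 22.6764*x + 6.8856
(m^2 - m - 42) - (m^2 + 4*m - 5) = -5*m - 37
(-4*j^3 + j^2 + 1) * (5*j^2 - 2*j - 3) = -20*j^5 + 13*j^4 + 10*j^3 + 2*j^2 - 2*j - 3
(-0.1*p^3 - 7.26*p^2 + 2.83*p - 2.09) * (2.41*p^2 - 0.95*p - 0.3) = -0.241*p^5 - 17.4016*p^4 + 13.7473*p^3 - 5.5474*p^2 + 1.1365*p + 0.627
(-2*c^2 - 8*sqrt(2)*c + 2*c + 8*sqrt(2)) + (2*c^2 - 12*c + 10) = -8*sqrt(2)*c - 10*c + 10 + 8*sqrt(2)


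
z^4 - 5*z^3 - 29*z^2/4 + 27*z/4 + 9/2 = (z - 6)*(z - 1)*(z + 1/2)*(z + 3/2)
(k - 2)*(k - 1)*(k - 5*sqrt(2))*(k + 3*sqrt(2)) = k^4 - 3*k^3 - 2*sqrt(2)*k^3 - 28*k^2 + 6*sqrt(2)*k^2 - 4*sqrt(2)*k + 90*k - 60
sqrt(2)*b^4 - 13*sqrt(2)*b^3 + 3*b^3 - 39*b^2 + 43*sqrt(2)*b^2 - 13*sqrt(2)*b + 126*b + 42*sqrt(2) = (b - 7)*(b - 6)*(b + sqrt(2))*(sqrt(2)*b + 1)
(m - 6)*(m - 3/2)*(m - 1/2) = m^3 - 8*m^2 + 51*m/4 - 9/2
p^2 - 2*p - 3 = (p - 3)*(p + 1)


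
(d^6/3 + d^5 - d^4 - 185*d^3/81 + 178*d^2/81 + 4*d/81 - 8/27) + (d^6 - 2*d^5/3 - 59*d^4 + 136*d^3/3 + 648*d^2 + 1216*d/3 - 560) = 4*d^6/3 + d^5/3 - 60*d^4 + 3487*d^3/81 + 52666*d^2/81 + 32836*d/81 - 15128/27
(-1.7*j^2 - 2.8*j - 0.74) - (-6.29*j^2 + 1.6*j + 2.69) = 4.59*j^2 - 4.4*j - 3.43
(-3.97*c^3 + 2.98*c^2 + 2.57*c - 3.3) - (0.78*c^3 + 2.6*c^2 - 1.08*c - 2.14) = -4.75*c^3 + 0.38*c^2 + 3.65*c - 1.16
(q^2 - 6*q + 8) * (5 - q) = -q^3 + 11*q^2 - 38*q + 40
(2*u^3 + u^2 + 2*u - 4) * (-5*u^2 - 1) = -10*u^5 - 5*u^4 - 12*u^3 + 19*u^2 - 2*u + 4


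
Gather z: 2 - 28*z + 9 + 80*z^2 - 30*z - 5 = 80*z^2 - 58*z + 6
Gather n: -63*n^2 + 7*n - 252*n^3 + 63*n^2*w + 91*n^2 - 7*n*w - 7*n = -252*n^3 + n^2*(63*w + 28) - 7*n*w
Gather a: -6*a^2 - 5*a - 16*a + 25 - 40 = -6*a^2 - 21*a - 15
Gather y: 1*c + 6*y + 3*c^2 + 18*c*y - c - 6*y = 3*c^2 + 18*c*y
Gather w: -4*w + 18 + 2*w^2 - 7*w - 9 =2*w^2 - 11*w + 9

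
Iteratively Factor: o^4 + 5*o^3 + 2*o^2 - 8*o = (o + 4)*(o^3 + o^2 - 2*o) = (o + 2)*(o + 4)*(o^2 - o) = o*(o + 2)*(o + 4)*(o - 1)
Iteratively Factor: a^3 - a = (a - 1)*(a^2 + a) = (a - 1)*(a + 1)*(a)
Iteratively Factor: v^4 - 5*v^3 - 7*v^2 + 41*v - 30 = (v - 5)*(v^3 - 7*v + 6) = (v - 5)*(v - 2)*(v^2 + 2*v - 3) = (v - 5)*(v - 2)*(v + 3)*(v - 1)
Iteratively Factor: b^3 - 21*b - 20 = (b + 1)*(b^2 - b - 20) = (b + 1)*(b + 4)*(b - 5)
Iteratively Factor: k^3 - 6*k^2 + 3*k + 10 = (k - 5)*(k^2 - k - 2) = (k - 5)*(k + 1)*(k - 2)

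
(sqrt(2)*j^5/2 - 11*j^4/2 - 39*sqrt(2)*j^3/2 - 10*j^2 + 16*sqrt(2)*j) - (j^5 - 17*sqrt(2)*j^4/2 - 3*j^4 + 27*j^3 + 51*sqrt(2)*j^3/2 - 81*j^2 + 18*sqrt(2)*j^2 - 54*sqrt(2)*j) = -j^5 + sqrt(2)*j^5/2 - 5*j^4/2 + 17*sqrt(2)*j^4/2 - 45*sqrt(2)*j^3 - 27*j^3 - 18*sqrt(2)*j^2 + 71*j^2 + 70*sqrt(2)*j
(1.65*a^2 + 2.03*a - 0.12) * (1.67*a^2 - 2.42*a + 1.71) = 2.7555*a^4 - 0.6029*a^3 - 2.2915*a^2 + 3.7617*a - 0.2052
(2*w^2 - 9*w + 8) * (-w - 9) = -2*w^3 - 9*w^2 + 73*w - 72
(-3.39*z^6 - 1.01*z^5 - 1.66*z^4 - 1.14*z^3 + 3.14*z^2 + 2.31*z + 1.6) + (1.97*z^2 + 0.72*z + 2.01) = -3.39*z^6 - 1.01*z^5 - 1.66*z^4 - 1.14*z^3 + 5.11*z^2 + 3.03*z + 3.61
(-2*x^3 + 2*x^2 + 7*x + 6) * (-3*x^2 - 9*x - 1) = 6*x^5 + 12*x^4 - 37*x^3 - 83*x^2 - 61*x - 6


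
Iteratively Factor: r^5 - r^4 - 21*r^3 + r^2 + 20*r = (r + 1)*(r^4 - 2*r^3 - 19*r^2 + 20*r) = (r - 5)*(r + 1)*(r^3 + 3*r^2 - 4*r) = r*(r - 5)*(r + 1)*(r^2 + 3*r - 4) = r*(r - 5)*(r + 1)*(r + 4)*(r - 1)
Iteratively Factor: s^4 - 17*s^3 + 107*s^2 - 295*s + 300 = (s - 3)*(s^3 - 14*s^2 + 65*s - 100) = (s - 4)*(s - 3)*(s^2 - 10*s + 25) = (s - 5)*(s - 4)*(s - 3)*(s - 5)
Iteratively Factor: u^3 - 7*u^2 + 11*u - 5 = (u - 1)*(u^2 - 6*u + 5) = (u - 1)^2*(u - 5)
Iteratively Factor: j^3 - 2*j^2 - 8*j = (j + 2)*(j^2 - 4*j) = (j - 4)*(j + 2)*(j)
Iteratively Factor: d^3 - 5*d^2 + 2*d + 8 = (d - 2)*(d^2 - 3*d - 4) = (d - 2)*(d + 1)*(d - 4)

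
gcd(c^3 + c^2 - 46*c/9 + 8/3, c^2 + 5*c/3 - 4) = c^2 + 5*c/3 - 4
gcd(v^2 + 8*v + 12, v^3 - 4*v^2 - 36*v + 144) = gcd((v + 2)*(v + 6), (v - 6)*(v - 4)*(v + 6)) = v + 6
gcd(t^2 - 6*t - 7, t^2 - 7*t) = t - 7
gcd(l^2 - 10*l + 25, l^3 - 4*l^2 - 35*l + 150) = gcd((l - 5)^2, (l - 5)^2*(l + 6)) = l^2 - 10*l + 25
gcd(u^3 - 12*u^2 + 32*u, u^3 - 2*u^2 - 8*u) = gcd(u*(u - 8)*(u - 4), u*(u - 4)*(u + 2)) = u^2 - 4*u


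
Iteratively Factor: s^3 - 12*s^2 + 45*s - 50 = (s - 5)*(s^2 - 7*s + 10) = (s - 5)^2*(s - 2)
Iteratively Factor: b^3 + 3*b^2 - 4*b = (b - 1)*(b^2 + 4*b) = b*(b - 1)*(b + 4)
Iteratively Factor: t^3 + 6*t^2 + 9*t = (t + 3)*(t^2 + 3*t) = (t + 3)^2*(t)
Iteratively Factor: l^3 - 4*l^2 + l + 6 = (l - 2)*(l^2 - 2*l - 3) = (l - 2)*(l + 1)*(l - 3)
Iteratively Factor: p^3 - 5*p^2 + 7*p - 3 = (p - 1)*(p^2 - 4*p + 3) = (p - 3)*(p - 1)*(p - 1)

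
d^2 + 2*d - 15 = (d - 3)*(d + 5)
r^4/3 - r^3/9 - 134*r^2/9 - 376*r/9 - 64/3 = (r/3 + 1)*(r - 8)*(r + 2/3)*(r + 4)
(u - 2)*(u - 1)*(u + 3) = u^3 - 7*u + 6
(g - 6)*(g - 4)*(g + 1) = g^3 - 9*g^2 + 14*g + 24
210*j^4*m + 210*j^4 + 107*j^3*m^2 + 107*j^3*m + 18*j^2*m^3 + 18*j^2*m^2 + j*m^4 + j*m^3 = (5*j + m)*(6*j + m)*(7*j + m)*(j*m + j)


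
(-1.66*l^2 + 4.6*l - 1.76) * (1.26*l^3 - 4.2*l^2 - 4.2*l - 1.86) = -2.0916*l^5 + 12.768*l^4 - 14.5656*l^3 - 8.8404*l^2 - 1.164*l + 3.2736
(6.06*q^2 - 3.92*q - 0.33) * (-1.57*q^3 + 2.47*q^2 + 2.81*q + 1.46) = -9.5142*q^5 + 21.1226*q^4 + 7.8643*q^3 - 2.9827*q^2 - 6.6505*q - 0.4818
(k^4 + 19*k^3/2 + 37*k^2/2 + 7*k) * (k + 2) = k^5 + 23*k^4/2 + 75*k^3/2 + 44*k^2 + 14*k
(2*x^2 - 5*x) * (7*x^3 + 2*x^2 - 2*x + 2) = 14*x^5 - 31*x^4 - 14*x^3 + 14*x^2 - 10*x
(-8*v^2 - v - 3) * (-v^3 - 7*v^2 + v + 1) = 8*v^5 + 57*v^4 + 2*v^3 + 12*v^2 - 4*v - 3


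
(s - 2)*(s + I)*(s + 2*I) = s^3 - 2*s^2 + 3*I*s^2 - 2*s - 6*I*s + 4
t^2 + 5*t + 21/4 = (t + 3/2)*(t + 7/2)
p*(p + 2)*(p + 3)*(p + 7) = p^4 + 12*p^3 + 41*p^2 + 42*p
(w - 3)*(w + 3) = w^2 - 9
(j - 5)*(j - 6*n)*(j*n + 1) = j^3*n - 6*j^2*n^2 - 5*j^2*n + j^2 + 30*j*n^2 - 6*j*n - 5*j + 30*n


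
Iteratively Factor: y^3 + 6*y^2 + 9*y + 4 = (y + 1)*(y^2 + 5*y + 4) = (y + 1)*(y + 4)*(y + 1)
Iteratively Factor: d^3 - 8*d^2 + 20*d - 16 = (d - 2)*(d^2 - 6*d + 8) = (d - 2)^2*(d - 4)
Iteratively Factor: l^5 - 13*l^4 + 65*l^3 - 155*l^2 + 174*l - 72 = (l - 4)*(l^4 - 9*l^3 + 29*l^2 - 39*l + 18) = (l - 4)*(l - 2)*(l^3 - 7*l^2 + 15*l - 9) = (l - 4)*(l - 2)*(l - 1)*(l^2 - 6*l + 9) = (l - 4)*(l - 3)*(l - 2)*(l - 1)*(l - 3)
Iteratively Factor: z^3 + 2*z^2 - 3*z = (z + 3)*(z^2 - z) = z*(z + 3)*(z - 1)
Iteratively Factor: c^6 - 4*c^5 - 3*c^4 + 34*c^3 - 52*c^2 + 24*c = (c - 2)*(c^5 - 2*c^4 - 7*c^3 + 20*c^2 - 12*c) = (c - 2)*(c - 1)*(c^4 - c^3 - 8*c^2 + 12*c) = (c - 2)^2*(c - 1)*(c^3 + c^2 - 6*c) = (c - 2)^3*(c - 1)*(c^2 + 3*c) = c*(c - 2)^3*(c - 1)*(c + 3)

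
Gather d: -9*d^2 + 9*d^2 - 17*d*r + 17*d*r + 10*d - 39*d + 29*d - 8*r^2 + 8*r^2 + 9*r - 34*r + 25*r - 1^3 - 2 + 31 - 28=0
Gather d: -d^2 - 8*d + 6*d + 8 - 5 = -d^2 - 2*d + 3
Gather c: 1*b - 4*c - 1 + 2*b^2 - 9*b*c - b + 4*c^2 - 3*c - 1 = 2*b^2 + 4*c^2 + c*(-9*b - 7) - 2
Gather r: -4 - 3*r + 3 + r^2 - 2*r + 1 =r^2 - 5*r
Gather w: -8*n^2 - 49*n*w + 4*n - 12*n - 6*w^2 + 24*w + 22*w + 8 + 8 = -8*n^2 - 8*n - 6*w^2 + w*(46 - 49*n) + 16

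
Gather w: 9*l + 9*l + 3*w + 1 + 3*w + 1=18*l + 6*w + 2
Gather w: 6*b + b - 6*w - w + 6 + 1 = 7*b - 7*w + 7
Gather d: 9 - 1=8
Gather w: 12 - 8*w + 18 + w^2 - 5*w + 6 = w^2 - 13*w + 36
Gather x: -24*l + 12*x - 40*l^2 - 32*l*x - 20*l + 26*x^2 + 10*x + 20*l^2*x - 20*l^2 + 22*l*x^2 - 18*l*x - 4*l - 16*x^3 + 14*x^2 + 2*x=-60*l^2 - 48*l - 16*x^3 + x^2*(22*l + 40) + x*(20*l^2 - 50*l + 24)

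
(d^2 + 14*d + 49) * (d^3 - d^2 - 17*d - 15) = d^5 + 13*d^4 + 18*d^3 - 302*d^2 - 1043*d - 735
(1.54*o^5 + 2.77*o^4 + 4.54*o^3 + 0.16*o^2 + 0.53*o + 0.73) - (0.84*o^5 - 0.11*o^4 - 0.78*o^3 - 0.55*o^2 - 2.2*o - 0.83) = 0.7*o^5 + 2.88*o^4 + 5.32*o^3 + 0.71*o^2 + 2.73*o + 1.56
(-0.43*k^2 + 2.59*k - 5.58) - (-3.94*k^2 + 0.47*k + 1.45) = 3.51*k^2 + 2.12*k - 7.03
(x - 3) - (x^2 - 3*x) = -x^2 + 4*x - 3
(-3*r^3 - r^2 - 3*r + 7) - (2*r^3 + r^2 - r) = -5*r^3 - 2*r^2 - 2*r + 7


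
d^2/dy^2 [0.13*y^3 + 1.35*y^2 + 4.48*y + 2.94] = 0.78*y + 2.7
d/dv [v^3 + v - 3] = 3*v^2 + 1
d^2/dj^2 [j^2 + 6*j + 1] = 2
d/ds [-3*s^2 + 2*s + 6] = 2 - 6*s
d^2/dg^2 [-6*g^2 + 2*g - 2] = -12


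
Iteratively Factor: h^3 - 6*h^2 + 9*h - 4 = (h - 1)*(h^2 - 5*h + 4) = (h - 1)^2*(h - 4)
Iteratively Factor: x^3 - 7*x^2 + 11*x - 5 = (x - 5)*(x^2 - 2*x + 1) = (x - 5)*(x - 1)*(x - 1)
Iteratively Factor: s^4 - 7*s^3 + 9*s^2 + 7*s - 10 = (s - 5)*(s^3 - 2*s^2 - s + 2) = (s - 5)*(s - 1)*(s^2 - s - 2) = (s - 5)*(s - 1)*(s + 1)*(s - 2)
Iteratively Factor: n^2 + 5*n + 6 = (n + 2)*(n + 3)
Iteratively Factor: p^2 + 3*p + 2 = (p + 2)*(p + 1)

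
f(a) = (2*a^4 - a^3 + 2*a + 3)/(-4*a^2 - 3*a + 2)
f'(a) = (8*a + 3)*(2*a^4 - a^3 + 2*a + 3)/(-4*a^2 - 3*a + 2)^2 + (8*a^3 - 3*a^2 + 2)/(-4*a^2 - 3*a + 2)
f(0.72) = -2.06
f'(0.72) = 6.55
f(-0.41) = 0.90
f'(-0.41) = 0.27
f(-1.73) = -4.73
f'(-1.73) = -0.61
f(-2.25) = -5.32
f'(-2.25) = 2.14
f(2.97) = -3.28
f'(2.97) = -2.31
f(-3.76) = -10.36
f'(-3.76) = 4.28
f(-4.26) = -12.64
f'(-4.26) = 4.81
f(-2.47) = -5.84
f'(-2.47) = 2.60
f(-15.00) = -122.62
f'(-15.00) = 15.62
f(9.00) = -35.57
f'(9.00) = -8.38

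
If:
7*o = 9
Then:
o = 9/7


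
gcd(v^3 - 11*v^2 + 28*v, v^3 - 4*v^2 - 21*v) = v^2 - 7*v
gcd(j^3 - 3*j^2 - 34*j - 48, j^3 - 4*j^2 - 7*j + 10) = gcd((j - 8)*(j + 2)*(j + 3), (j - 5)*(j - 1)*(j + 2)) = j + 2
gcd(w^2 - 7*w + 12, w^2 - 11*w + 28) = w - 4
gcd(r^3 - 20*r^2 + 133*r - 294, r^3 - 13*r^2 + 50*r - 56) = r - 7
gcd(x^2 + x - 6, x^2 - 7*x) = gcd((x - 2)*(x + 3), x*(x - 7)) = 1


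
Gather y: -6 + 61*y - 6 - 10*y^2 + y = -10*y^2 + 62*y - 12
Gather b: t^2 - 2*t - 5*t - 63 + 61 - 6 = t^2 - 7*t - 8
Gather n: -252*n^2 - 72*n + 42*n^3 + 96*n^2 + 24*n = 42*n^3 - 156*n^2 - 48*n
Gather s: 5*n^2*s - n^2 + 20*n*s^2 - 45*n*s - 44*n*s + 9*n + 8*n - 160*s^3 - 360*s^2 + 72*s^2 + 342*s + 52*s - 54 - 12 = -n^2 + 17*n - 160*s^3 + s^2*(20*n - 288) + s*(5*n^2 - 89*n + 394) - 66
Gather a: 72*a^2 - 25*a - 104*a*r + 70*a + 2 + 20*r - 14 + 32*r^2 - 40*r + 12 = 72*a^2 + a*(45 - 104*r) + 32*r^2 - 20*r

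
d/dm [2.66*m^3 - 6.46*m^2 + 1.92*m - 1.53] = 7.98*m^2 - 12.92*m + 1.92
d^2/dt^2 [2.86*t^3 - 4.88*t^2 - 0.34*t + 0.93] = 17.16*t - 9.76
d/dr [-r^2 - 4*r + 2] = -2*r - 4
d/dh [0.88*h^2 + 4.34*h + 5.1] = 1.76*h + 4.34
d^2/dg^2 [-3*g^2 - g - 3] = -6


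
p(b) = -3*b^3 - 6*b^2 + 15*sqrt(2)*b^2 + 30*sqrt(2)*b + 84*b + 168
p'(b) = -9*b^2 - 12*b + 30*sqrt(2)*b + 30*sqrt(2) + 84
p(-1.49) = 23.32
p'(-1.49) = 61.11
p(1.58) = 393.90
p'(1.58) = 152.03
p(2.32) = 505.73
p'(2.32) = 148.57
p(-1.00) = 59.79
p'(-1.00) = 87.00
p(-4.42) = 165.46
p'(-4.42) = -183.89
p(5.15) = 812.82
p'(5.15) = 44.42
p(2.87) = 585.23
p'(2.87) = 139.62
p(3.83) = 706.83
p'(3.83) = 110.94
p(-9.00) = 2449.43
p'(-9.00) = -876.41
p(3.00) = 603.20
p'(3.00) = 136.71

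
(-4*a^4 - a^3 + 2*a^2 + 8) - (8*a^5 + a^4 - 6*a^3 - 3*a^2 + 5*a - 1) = -8*a^5 - 5*a^4 + 5*a^3 + 5*a^2 - 5*a + 9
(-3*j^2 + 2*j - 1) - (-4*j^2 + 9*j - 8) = j^2 - 7*j + 7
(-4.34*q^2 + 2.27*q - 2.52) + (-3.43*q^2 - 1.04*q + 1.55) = -7.77*q^2 + 1.23*q - 0.97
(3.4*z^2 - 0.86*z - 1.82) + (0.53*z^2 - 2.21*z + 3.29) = 3.93*z^2 - 3.07*z + 1.47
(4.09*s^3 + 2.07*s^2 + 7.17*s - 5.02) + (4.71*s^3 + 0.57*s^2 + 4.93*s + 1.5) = 8.8*s^3 + 2.64*s^2 + 12.1*s - 3.52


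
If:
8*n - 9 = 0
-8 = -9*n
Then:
No Solution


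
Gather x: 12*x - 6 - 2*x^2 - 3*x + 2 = -2*x^2 + 9*x - 4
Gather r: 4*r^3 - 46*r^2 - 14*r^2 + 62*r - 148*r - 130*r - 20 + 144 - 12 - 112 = 4*r^3 - 60*r^2 - 216*r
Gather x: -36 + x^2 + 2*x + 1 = x^2 + 2*x - 35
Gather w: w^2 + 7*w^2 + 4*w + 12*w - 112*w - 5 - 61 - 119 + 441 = 8*w^2 - 96*w + 256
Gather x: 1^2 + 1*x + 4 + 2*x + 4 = 3*x + 9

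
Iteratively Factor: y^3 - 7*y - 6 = (y + 2)*(y^2 - 2*y - 3) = (y + 1)*(y + 2)*(y - 3)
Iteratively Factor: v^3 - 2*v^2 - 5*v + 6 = (v - 3)*(v^2 + v - 2) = (v - 3)*(v - 1)*(v + 2)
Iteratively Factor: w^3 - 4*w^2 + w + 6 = (w - 2)*(w^2 - 2*w - 3) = (w - 3)*(w - 2)*(w + 1)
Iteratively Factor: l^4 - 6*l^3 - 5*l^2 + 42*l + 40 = (l - 5)*(l^3 - l^2 - 10*l - 8) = (l - 5)*(l + 2)*(l^2 - 3*l - 4) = (l - 5)*(l - 4)*(l + 2)*(l + 1)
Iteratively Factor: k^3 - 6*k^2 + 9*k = (k - 3)*(k^2 - 3*k) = k*(k - 3)*(k - 3)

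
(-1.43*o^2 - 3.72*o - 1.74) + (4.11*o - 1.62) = -1.43*o^2 + 0.39*o - 3.36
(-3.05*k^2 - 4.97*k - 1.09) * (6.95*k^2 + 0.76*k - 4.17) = -21.1975*k^4 - 36.8595*k^3 + 1.3658*k^2 + 19.8965*k + 4.5453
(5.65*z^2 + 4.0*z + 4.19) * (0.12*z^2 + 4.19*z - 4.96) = 0.678*z^4 + 24.1535*z^3 - 10.7612*z^2 - 2.2839*z - 20.7824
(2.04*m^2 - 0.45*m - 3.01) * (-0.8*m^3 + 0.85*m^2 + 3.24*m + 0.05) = -1.632*m^5 + 2.094*m^4 + 8.6351*m^3 - 3.9145*m^2 - 9.7749*m - 0.1505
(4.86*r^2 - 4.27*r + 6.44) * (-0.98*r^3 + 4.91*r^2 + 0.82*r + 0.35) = -4.7628*r^5 + 28.0472*r^4 - 23.2917*r^3 + 29.82*r^2 + 3.7863*r + 2.254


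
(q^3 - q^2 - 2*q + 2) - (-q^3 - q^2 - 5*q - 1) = 2*q^3 + 3*q + 3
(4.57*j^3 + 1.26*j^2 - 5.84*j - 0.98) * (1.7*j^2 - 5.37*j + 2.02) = 7.769*j^5 - 22.3989*j^4 - 7.4628*j^3 + 32.24*j^2 - 6.5342*j - 1.9796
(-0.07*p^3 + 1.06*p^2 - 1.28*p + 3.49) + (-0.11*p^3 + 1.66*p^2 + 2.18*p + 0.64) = -0.18*p^3 + 2.72*p^2 + 0.9*p + 4.13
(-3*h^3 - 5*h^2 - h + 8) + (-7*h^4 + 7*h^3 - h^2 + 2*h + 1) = -7*h^4 + 4*h^3 - 6*h^2 + h + 9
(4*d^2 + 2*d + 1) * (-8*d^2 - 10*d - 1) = -32*d^4 - 56*d^3 - 32*d^2 - 12*d - 1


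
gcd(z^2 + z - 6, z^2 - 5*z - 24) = z + 3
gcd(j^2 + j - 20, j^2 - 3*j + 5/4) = 1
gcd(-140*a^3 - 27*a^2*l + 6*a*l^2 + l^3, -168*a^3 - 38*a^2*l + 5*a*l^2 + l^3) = 28*a^2 + 11*a*l + l^2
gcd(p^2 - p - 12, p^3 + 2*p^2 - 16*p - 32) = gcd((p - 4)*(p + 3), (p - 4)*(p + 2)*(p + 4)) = p - 4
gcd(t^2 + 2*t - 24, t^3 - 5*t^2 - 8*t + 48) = t - 4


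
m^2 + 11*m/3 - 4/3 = (m - 1/3)*(m + 4)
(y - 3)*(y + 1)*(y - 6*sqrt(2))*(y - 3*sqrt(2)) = y^4 - 9*sqrt(2)*y^3 - 2*y^3 + 18*sqrt(2)*y^2 + 33*y^2 - 72*y + 27*sqrt(2)*y - 108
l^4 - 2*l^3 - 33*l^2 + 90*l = l*(l - 5)*(l - 3)*(l + 6)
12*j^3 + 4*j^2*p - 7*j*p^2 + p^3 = (-6*j + p)*(-2*j + p)*(j + p)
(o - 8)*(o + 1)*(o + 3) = o^3 - 4*o^2 - 29*o - 24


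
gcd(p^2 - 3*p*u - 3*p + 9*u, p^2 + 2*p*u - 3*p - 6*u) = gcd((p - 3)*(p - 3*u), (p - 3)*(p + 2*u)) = p - 3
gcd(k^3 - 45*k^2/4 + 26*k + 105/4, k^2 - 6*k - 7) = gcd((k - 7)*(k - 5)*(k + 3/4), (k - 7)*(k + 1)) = k - 7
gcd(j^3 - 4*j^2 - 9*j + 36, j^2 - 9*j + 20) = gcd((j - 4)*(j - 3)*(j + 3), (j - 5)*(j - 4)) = j - 4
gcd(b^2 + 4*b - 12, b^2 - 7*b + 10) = b - 2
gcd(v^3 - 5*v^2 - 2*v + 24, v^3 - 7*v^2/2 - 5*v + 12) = v^2 - 2*v - 8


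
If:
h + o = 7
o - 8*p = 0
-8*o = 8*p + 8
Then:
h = 71/9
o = -8/9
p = -1/9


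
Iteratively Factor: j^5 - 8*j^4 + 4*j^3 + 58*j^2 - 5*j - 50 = (j - 5)*(j^4 - 3*j^3 - 11*j^2 + 3*j + 10) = (j - 5)*(j + 2)*(j^3 - 5*j^2 - j + 5) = (j - 5)*(j - 1)*(j + 2)*(j^2 - 4*j - 5) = (j - 5)*(j - 1)*(j + 1)*(j + 2)*(j - 5)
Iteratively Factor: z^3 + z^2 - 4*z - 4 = (z - 2)*(z^2 + 3*z + 2) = (z - 2)*(z + 1)*(z + 2)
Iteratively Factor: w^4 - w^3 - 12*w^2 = (w + 3)*(w^3 - 4*w^2) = w*(w + 3)*(w^2 - 4*w) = w*(w - 4)*(w + 3)*(w)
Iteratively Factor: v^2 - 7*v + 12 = (v - 3)*(v - 4)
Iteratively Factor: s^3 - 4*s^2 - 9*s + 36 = (s - 4)*(s^2 - 9) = (s - 4)*(s + 3)*(s - 3)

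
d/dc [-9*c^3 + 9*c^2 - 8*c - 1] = -27*c^2 + 18*c - 8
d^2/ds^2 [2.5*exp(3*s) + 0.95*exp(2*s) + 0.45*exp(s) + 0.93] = (22.5*exp(2*s) + 3.8*exp(s) + 0.45)*exp(s)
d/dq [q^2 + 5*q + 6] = 2*q + 5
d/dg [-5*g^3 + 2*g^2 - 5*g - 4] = -15*g^2 + 4*g - 5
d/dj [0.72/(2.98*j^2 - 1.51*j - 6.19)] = (1.0872 - 4.2912*j)/(-2.98*j^2 + 1.51*j + 6.19)^2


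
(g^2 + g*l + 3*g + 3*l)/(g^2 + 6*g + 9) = (g + l)/(g + 3)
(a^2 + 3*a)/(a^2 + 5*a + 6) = a/(a + 2)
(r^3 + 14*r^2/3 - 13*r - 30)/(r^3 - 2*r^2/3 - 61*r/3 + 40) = (3*r^2 + 23*r + 30)/(3*r^2 + 7*r - 40)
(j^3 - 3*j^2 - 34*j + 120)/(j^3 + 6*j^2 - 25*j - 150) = (j - 4)/(j + 5)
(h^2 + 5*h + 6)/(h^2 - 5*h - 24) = (h + 2)/(h - 8)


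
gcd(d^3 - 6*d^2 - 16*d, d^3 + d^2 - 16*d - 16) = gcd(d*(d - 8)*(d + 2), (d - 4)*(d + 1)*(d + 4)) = 1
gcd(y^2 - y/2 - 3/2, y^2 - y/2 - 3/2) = y^2 - y/2 - 3/2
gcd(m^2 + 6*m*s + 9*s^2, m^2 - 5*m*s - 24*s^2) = m + 3*s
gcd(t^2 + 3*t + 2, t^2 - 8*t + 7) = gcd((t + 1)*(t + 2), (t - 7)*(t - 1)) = 1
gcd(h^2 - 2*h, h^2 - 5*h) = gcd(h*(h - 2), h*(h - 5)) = h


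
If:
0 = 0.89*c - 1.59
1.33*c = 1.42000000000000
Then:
No Solution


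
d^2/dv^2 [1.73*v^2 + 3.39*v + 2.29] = 3.46000000000000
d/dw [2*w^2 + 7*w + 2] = 4*w + 7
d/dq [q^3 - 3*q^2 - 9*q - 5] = 3*q^2 - 6*q - 9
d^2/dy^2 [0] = 0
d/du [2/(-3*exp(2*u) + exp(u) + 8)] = (12*exp(u) - 2)*exp(u)/(-3*exp(2*u) + exp(u) + 8)^2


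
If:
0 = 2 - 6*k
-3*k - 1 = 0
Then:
No Solution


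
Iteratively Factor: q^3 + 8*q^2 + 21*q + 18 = (q + 2)*(q^2 + 6*q + 9) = (q + 2)*(q + 3)*(q + 3)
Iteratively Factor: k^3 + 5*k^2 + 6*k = (k)*(k^2 + 5*k + 6) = k*(k + 3)*(k + 2)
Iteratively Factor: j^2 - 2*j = (j - 2)*(j)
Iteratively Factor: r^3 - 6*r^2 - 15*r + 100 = (r + 4)*(r^2 - 10*r + 25) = (r - 5)*(r + 4)*(r - 5)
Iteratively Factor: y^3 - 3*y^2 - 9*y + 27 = (y - 3)*(y^2 - 9) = (y - 3)^2*(y + 3)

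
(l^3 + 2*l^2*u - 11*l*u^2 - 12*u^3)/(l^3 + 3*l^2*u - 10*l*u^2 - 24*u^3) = (l + u)/(l + 2*u)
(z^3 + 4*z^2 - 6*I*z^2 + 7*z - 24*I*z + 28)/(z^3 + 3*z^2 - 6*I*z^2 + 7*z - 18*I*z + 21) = (z + 4)/(z + 3)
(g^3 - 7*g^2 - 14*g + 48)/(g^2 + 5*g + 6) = (g^2 - 10*g + 16)/(g + 2)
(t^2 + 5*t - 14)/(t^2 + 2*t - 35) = (t - 2)/(t - 5)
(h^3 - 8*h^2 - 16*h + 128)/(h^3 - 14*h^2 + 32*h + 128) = (h^2 - 16)/(h^2 - 6*h - 16)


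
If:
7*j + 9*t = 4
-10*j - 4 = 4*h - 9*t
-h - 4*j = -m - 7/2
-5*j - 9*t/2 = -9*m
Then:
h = 1139/30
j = -134/15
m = -19/15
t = 998/135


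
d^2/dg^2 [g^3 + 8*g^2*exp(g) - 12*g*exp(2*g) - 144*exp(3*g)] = 8*g^2*exp(g) - 48*g*exp(2*g) + 32*g*exp(g) + 6*g - 1296*exp(3*g) - 48*exp(2*g) + 16*exp(g)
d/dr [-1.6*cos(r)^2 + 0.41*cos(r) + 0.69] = (3.2*cos(r) - 0.41)*sin(r)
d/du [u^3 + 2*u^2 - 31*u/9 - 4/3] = 3*u^2 + 4*u - 31/9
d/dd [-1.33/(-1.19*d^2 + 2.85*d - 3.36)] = (3.7905 - 3.1654*d)/(1.19*d^2 - 2.85*d + 3.36)^2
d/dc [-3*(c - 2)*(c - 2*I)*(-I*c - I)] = 9*I*c^2 + 6*c*(2 - I) - 6 - 6*I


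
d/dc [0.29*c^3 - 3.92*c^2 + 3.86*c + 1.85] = 0.87*c^2 - 7.84*c + 3.86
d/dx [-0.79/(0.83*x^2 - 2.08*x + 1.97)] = (1.3114*x - 1.6432)/(0.83*x^2 - 2.08*x + 1.97)^2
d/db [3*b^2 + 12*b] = 6*b + 12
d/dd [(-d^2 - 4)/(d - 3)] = (d^2 - 2*d*(d - 3) + 4)/(d - 3)^2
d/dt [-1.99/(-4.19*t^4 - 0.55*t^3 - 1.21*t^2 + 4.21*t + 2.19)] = (-33.3524*t^3 - 3.2835*t^2 - 4.8158*t + 8.3779)/(4.19*t^4 + 0.55*t^3 + 1.21*t^2 - 4.21*t - 2.19)^2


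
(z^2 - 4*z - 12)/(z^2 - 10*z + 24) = (z + 2)/(z - 4)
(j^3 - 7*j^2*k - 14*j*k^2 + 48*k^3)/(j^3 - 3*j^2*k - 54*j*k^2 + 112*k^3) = (j + 3*k)/(j + 7*k)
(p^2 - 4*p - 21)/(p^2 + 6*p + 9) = (p - 7)/(p + 3)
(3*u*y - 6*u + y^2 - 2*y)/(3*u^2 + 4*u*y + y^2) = (y - 2)/(u + y)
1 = 1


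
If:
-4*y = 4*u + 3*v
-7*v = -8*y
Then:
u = -13*y/7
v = 8*y/7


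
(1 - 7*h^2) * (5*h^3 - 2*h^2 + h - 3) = -35*h^5 + 14*h^4 - 2*h^3 + 19*h^2 + h - 3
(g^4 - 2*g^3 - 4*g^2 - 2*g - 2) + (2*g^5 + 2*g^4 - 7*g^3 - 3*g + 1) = 2*g^5 + 3*g^4 - 9*g^3 - 4*g^2 - 5*g - 1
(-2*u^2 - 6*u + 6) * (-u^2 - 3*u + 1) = 2*u^4 + 12*u^3 + 10*u^2 - 24*u + 6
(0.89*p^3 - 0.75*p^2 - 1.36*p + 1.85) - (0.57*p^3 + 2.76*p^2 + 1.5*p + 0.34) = 0.32*p^3 - 3.51*p^2 - 2.86*p + 1.51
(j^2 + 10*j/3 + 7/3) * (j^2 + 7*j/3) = j^4 + 17*j^3/3 + 91*j^2/9 + 49*j/9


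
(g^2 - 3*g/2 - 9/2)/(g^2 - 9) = (g + 3/2)/(g + 3)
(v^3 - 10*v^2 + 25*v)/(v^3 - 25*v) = (v - 5)/(v + 5)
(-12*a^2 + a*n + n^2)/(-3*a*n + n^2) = (4*a + n)/n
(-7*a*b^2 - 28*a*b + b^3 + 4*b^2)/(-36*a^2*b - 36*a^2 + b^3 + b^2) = b*(7*a*b + 28*a - b^2 - 4*b)/(36*a^2*b + 36*a^2 - b^3 - b^2)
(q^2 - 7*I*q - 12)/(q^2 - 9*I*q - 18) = (q - 4*I)/(q - 6*I)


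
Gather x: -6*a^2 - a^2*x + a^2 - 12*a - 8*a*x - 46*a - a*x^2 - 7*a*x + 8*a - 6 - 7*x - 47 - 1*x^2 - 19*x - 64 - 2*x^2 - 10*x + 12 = -5*a^2 - 50*a + x^2*(-a - 3) + x*(-a^2 - 15*a - 36) - 105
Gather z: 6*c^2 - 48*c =6*c^2 - 48*c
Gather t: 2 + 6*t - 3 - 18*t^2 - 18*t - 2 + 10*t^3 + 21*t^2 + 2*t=10*t^3 + 3*t^2 - 10*t - 3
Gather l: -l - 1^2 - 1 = -l - 2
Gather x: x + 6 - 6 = x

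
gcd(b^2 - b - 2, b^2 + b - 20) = 1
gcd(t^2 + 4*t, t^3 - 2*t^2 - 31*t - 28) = t + 4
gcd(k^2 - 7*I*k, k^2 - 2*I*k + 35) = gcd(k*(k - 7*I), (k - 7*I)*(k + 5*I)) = k - 7*I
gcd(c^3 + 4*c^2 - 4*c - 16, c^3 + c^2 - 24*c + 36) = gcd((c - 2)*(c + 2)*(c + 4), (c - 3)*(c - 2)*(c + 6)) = c - 2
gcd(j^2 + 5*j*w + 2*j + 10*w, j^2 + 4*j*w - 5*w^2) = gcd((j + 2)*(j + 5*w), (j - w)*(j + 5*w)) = j + 5*w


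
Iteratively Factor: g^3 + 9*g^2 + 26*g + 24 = (g + 2)*(g^2 + 7*g + 12) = (g + 2)*(g + 4)*(g + 3)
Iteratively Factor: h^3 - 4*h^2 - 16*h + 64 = (h - 4)*(h^2 - 16) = (h - 4)*(h + 4)*(h - 4)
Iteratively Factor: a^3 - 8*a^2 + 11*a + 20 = (a - 4)*(a^2 - 4*a - 5) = (a - 4)*(a + 1)*(a - 5)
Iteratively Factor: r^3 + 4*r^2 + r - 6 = (r - 1)*(r^2 + 5*r + 6) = (r - 1)*(r + 3)*(r + 2)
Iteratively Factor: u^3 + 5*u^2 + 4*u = (u + 1)*(u^2 + 4*u) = u*(u + 1)*(u + 4)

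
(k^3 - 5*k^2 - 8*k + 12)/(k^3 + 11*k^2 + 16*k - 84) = (k^3 - 5*k^2 - 8*k + 12)/(k^3 + 11*k^2 + 16*k - 84)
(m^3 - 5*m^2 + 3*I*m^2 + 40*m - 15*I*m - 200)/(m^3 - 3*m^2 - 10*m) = (m^2 + 3*I*m + 40)/(m*(m + 2))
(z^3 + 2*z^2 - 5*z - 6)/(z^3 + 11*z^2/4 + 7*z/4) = 4*(z^2 + z - 6)/(z*(4*z + 7))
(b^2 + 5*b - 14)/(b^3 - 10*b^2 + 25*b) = (b^2 + 5*b - 14)/(b*(b^2 - 10*b + 25))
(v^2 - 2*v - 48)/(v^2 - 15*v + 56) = (v + 6)/(v - 7)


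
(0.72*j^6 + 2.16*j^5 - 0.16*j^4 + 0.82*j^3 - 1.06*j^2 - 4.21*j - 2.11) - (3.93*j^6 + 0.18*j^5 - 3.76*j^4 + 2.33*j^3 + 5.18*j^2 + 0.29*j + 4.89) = -3.21*j^6 + 1.98*j^5 + 3.6*j^4 - 1.51*j^3 - 6.24*j^2 - 4.5*j - 7.0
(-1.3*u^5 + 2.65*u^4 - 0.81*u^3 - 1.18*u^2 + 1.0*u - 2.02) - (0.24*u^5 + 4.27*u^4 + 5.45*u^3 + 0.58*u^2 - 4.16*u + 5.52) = -1.54*u^5 - 1.62*u^4 - 6.26*u^3 - 1.76*u^2 + 5.16*u - 7.54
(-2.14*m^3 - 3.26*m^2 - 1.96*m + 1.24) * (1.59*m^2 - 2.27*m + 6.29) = -3.4026*m^5 - 0.3256*m^4 - 9.1768*m^3 - 14.0846*m^2 - 15.1432*m + 7.7996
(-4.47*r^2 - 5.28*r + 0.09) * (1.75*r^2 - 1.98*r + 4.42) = -7.8225*r^4 - 0.3894*r^3 - 9.1455*r^2 - 23.5158*r + 0.3978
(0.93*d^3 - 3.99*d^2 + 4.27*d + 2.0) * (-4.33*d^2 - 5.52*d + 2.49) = -4.0269*d^5 + 12.1431*d^4 + 5.8514*d^3 - 42.1655*d^2 - 0.4077*d + 4.98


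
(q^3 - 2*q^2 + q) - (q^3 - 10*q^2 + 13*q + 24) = 8*q^2 - 12*q - 24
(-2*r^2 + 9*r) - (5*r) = -2*r^2 + 4*r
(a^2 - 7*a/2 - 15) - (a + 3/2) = a^2 - 9*a/2 - 33/2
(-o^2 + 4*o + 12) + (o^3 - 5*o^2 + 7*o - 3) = o^3 - 6*o^2 + 11*o + 9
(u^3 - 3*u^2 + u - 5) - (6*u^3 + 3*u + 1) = -5*u^3 - 3*u^2 - 2*u - 6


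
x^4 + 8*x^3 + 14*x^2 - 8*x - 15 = (x - 1)*(x + 1)*(x + 3)*(x + 5)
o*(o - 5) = o^2 - 5*o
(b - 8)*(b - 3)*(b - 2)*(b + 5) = b^4 - 8*b^3 - 19*b^2 + 182*b - 240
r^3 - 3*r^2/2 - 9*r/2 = r*(r - 3)*(r + 3/2)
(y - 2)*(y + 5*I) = y^2 - 2*y + 5*I*y - 10*I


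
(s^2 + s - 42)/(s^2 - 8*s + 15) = (s^2 + s - 42)/(s^2 - 8*s + 15)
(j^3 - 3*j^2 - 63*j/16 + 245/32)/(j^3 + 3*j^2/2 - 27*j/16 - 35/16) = (j - 7/2)/(j + 1)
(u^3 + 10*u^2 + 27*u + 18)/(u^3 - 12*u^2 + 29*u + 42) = (u^2 + 9*u + 18)/(u^2 - 13*u + 42)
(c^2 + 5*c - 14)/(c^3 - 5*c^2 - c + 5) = (c^2 + 5*c - 14)/(c^3 - 5*c^2 - c + 5)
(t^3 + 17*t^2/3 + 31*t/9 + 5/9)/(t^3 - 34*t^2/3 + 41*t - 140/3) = (9*t^3 + 51*t^2 + 31*t + 5)/(3*(3*t^3 - 34*t^2 + 123*t - 140))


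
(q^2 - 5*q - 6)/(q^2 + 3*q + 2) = (q - 6)/(q + 2)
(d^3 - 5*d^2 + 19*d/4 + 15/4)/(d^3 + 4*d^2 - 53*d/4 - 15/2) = (d - 3)/(d + 6)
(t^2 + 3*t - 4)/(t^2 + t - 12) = (t - 1)/(t - 3)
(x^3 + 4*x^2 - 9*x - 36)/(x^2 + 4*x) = x - 9/x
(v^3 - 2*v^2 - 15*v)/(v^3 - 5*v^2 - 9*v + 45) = v/(v - 3)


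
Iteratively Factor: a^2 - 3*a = (a)*(a - 3)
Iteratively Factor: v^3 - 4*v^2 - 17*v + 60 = (v - 5)*(v^2 + v - 12) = (v - 5)*(v - 3)*(v + 4)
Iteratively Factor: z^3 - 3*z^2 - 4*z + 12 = (z - 2)*(z^2 - z - 6) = (z - 2)*(z + 2)*(z - 3)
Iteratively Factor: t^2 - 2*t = (t - 2)*(t)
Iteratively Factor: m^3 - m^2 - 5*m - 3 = (m - 3)*(m^2 + 2*m + 1) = (m - 3)*(m + 1)*(m + 1)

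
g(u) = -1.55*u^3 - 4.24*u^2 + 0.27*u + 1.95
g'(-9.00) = -300.06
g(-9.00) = 786.03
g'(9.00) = -452.70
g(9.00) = -1469.01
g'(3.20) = -74.48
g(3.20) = -91.39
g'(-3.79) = -34.38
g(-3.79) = 24.40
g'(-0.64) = 3.79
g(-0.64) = 0.45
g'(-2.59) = -8.96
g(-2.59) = -0.26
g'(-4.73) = -63.65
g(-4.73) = 69.84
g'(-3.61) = -29.72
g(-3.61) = 18.64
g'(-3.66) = -30.98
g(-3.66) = 20.16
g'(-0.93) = 4.13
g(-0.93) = -0.72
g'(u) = -4.65*u^2 - 8.48*u + 0.27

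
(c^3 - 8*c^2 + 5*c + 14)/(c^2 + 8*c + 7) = (c^2 - 9*c + 14)/(c + 7)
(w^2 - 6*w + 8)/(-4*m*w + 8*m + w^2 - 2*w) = (w - 4)/(-4*m + w)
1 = 1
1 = 1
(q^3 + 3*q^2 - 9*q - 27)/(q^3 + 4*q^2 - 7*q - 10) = (q^3 + 3*q^2 - 9*q - 27)/(q^3 + 4*q^2 - 7*q - 10)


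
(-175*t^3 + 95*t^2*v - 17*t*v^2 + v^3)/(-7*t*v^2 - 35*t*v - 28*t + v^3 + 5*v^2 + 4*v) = (25*t^2 - 10*t*v + v^2)/(v^2 + 5*v + 4)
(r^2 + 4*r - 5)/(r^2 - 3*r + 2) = (r + 5)/(r - 2)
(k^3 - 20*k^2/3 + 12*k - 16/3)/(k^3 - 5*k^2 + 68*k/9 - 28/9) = 3*(k - 4)/(3*k - 7)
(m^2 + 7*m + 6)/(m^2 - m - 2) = (m + 6)/(m - 2)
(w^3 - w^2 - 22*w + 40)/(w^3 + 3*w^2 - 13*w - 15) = (w^2 - 6*w + 8)/(w^2 - 2*w - 3)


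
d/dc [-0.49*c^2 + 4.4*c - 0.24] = 4.4 - 0.98*c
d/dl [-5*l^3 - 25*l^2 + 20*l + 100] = -15*l^2 - 50*l + 20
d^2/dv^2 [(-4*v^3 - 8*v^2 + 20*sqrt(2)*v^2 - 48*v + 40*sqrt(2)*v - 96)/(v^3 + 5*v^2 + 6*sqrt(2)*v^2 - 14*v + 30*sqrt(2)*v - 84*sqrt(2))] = 8*(3*v^6 + 11*sqrt(2)*v^6 - 78*v^5 + 120*sqrt(2)*v^5 - 948*v^4 - 180*sqrt(2)*v^4 - 2476*sqrt(2)*v^3 + 1104*v^3 - 3456*sqrt(2)*v^2 + 25776*v^2 - 74304*v + 4320*sqrt(2)*v - 184320 + 145152*sqrt(2))/(v^9 + 15*v^8 + 18*sqrt(2)*v^8 + 249*v^7 + 270*sqrt(2)*v^7 + 1026*sqrt(2)*v^6 + 2945*v^6 + 1170*sqrt(2)*v^5 + 6666*v^5 - 60780*v^4 + 5940*sqrt(2)*v^4 - 74520*sqrt(2)*v^3 - 102536*v^3 - 248976*sqrt(2)*v^2 + 635040*v^2 - 592704*v + 1270080*sqrt(2)*v - 1185408*sqrt(2))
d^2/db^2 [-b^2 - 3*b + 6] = -2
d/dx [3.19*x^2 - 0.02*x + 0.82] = 6.38*x - 0.02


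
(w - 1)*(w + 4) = w^2 + 3*w - 4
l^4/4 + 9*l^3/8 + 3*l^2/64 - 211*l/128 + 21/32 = (l/4 + 1)*(l - 3/4)*(l - 1/2)*(l + 7/4)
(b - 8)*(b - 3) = b^2 - 11*b + 24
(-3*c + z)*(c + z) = -3*c^2 - 2*c*z + z^2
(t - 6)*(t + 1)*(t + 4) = t^3 - t^2 - 26*t - 24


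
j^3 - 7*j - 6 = (j - 3)*(j + 1)*(j + 2)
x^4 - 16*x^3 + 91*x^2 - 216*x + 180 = (x - 6)*(x - 5)*(x - 3)*(x - 2)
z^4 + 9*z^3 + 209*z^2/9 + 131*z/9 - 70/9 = (z - 1/3)*(z + 2)*(z + 7/3)*(z + 5)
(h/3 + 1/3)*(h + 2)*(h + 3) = h^3/3 + 2*h^2 + 11*h/3 + 2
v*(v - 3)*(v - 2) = v^3 - 5*v^2 + 6*v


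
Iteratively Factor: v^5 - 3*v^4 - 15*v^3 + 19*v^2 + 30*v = (v - 2)*(v^4 - v^3 - 17*v^2 - 15*v) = v*(v - 2)*(v^3 - v^2 - 17*v - 15) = v*(v - 2)*(v + 1)*(v^2 - 2*v - 15) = v*(v - 5)*(v - 2)*(v + 1)*(v + 3)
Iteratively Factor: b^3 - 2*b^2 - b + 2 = (b - 2)*(b^2 - 1) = (b - 2)*(b + 1)*(b - 1)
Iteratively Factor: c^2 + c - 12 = (c + 4)*(c - 3)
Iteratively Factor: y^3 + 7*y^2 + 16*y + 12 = (y + 2)*(y^2 + 5*y + 6) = (y + 2)^2*(y + 3)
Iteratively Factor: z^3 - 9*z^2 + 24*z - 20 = (z - 5)*(z^2 - 4*z + 4) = (z - 5)*(z - 2)*(z - 2)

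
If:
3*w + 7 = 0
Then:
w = -7/3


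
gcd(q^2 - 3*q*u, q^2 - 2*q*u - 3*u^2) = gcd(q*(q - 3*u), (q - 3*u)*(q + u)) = q - 3*u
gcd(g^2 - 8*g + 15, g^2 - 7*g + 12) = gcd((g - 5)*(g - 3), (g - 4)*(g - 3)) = g - 3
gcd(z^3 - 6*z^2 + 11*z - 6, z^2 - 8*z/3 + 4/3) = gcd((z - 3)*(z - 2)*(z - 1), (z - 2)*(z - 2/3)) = z - 2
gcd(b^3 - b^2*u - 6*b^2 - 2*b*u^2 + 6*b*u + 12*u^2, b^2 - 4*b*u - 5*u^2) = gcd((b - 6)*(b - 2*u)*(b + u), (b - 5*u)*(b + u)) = b + u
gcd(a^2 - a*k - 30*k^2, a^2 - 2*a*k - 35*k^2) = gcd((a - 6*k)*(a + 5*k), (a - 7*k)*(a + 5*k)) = a + 5*k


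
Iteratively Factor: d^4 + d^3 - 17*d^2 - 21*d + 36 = (d - 1)*(d^3 + 2*d^2 - 15*d - 36) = (d - 1)*(d + 3)*(d^2 - d - 12) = (d - 1)*(d + 3)^2*(d - 4)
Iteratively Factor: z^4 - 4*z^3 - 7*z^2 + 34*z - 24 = (z - 4)*(z^3 - 7*z + 6) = (z - 4)*(z + 3)*(z^2 - 3*z + 2) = (z - 4)*(z - 1)*(z + 3)*(z - 2)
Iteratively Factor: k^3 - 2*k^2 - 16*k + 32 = (k - 4)*(k^2 + 2*k - 8) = (k - 4)*(k - 2)*(k + 4)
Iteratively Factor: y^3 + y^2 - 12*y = (y)*(y^2 + y - 12) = y*(y + 4)*(y - 3)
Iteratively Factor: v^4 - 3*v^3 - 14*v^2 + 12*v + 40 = (v + 2)*(v^3 - 5*v^2 - 4*v + 20) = (v - 5)*(v + 2)*(v^2 - 4) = (v - 5)*(v - 2)*(v + 2)*(v + 2)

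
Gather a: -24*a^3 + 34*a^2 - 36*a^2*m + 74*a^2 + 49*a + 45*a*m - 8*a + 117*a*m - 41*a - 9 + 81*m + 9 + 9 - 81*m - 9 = -24*a^3 + a^2*(108 - 36*m) + 162*a*m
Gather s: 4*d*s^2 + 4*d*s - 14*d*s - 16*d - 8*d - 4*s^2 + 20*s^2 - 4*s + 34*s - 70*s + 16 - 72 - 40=-24*d + s^2*(4*d + 16) + s*(-10*d - 40) - 96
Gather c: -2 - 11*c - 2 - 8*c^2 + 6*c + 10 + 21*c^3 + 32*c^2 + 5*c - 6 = 21*c^3 + 24*c^2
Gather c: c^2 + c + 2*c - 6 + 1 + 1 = c^2 + 3*c - 4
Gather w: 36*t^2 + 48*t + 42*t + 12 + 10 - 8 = 36*t^2 + 90*t + 14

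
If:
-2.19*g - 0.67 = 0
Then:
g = -0.31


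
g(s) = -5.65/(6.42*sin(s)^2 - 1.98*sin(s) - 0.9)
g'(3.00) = 0.85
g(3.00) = 5.37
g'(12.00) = -10.46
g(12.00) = -2.81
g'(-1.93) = 0.64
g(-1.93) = -0.86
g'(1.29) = 1.66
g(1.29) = -1.81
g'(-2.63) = 15.75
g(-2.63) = -3.51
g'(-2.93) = 639.45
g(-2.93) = 28.11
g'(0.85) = 18.71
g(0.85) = -4.57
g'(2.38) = -44.98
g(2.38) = -7.14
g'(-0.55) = -11.73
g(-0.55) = -2.99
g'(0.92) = 11.17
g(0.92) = -3.56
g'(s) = -5.65*(-12.84*sin(s)*cos(s) + 1.98*cos(s))/(6.42*sin(s)^2 - 1.98*sin(s) - 0.9)^2 = (72.546*sin(s) - 11.187)*cos(s)/(-6.42*sin(s)^2 + 1.98*sin(s) + 0.9)^2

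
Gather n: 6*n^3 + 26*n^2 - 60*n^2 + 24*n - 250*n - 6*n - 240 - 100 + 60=6*n^3 - 34*n^2 - 232*n - 280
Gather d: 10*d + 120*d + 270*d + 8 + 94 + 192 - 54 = 400*d + 240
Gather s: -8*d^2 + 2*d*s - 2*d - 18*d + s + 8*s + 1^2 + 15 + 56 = -8*d^2 - 20*d + s*(2*d + 9) + 72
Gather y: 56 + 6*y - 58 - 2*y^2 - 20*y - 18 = -2*y^2 - 14*y - 20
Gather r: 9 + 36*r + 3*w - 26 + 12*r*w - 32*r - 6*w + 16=r*(12*w + 4) - 3*w - 1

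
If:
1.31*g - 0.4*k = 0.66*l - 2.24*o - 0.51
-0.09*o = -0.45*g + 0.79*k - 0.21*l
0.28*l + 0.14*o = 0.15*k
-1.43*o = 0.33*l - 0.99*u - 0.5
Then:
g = -4.20871132780435*u - 3.07015981591224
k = -3.14730285318011*u - 2.24321491615181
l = -2.29727967816808*u - 1.55609711890052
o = 1.22244915650033*u + 0.708749684781238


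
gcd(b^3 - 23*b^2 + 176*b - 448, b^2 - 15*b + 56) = b^2 - 15*b + 56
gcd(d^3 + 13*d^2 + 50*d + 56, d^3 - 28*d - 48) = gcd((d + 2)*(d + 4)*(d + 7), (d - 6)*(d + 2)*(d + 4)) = d^2 + 6*d + 8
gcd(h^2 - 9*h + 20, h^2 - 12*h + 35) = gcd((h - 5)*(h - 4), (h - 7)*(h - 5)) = h - 5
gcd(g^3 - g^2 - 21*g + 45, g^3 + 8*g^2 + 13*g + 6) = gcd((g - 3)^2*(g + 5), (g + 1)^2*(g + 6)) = 1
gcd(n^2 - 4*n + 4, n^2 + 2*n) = 1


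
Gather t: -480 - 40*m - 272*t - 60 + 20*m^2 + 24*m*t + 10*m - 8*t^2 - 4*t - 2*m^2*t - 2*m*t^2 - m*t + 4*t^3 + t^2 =20*m^2 - 30*m + 4*t^3 + t^2*(-2*m - 7) + t*(-2*m^2 + 23*m - 276) - 540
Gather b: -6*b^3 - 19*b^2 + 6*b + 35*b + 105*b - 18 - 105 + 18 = -6*b^3 - 19*b^2 + 146*b - 105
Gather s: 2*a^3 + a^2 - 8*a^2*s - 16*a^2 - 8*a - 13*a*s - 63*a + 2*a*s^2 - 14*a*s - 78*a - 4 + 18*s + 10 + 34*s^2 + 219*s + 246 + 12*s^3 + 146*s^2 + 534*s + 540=2*a^3 - 15*a^2 - 149*a + 12*s^3 + s^2*(2*a + 180) + s*(-8*a^2 - 27*a + 771) + 792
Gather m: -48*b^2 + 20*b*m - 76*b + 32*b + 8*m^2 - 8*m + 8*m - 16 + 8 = -48*b^2 + 20*b*m - 44*b + 8*m^2 - 8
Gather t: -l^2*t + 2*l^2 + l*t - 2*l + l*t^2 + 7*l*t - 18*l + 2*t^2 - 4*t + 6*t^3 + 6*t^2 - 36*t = 2*l^2 - 20*l + 6*t^3 + t^2*(l + 8) + t*(-l^2 + 8*l - 40)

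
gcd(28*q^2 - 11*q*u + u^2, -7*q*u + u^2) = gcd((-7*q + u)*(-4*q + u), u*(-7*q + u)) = 7*q - u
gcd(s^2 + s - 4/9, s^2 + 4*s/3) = s + 4/3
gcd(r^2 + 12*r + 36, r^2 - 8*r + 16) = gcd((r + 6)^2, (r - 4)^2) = 1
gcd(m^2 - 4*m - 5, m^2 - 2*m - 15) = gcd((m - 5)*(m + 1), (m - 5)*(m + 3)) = m - 5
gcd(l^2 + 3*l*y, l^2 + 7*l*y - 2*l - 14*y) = 1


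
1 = 1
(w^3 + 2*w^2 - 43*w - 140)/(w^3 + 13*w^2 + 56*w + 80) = (w - 7)/(w + 4)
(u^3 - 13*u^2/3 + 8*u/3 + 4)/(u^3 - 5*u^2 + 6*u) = (u + 2/3)/u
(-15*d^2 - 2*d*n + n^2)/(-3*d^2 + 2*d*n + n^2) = (5*d - n)/(d - n)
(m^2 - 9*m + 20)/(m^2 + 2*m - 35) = (m - 4)/(m + 7)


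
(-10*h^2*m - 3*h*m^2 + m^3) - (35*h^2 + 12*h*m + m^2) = -10*h^2*m - 35*h^2 - 3*h*m^2 - 12*h*m + m^3 - m^2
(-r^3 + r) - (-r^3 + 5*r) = -4*r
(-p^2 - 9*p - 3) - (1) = -p^2 - 9*p - 4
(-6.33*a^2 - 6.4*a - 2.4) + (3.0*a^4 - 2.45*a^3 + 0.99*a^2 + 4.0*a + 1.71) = 3.0*a^4 - 2.45*a^3 - 5.34*a^2 - 2.4*a - 0.69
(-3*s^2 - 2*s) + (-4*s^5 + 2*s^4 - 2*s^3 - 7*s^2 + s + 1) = -4*s^5 + 2*s^4 - 2*s^3 - 10*s^2 - s + 1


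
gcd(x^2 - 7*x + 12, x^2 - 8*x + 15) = x - 3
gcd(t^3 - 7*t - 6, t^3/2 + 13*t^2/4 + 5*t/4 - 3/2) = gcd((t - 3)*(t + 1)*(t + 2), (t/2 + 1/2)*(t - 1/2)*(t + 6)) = t + 1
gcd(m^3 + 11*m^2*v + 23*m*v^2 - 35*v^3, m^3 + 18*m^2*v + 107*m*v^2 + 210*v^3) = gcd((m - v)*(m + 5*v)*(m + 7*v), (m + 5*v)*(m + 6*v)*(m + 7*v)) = m^2 + 12*m*v + 35*v^2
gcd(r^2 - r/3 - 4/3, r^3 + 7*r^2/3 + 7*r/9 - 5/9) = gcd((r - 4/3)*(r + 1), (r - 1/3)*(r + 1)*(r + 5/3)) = r + 1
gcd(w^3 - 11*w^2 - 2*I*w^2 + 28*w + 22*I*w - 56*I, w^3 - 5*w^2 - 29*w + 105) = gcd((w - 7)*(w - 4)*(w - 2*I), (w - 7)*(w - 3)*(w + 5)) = w - 7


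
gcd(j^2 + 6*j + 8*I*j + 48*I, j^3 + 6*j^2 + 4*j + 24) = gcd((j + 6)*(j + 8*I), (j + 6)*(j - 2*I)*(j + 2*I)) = j + 6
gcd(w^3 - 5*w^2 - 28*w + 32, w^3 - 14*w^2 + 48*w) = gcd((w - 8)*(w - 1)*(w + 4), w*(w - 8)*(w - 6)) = w - 8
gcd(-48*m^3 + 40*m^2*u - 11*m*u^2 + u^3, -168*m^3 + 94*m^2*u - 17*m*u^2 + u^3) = -4*m + u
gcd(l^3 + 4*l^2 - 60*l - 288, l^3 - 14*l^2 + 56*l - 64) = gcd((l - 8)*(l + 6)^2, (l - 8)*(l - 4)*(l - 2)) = l - 8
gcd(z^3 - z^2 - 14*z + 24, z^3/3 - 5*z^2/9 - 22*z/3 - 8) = 1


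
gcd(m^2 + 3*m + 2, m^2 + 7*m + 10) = m + 2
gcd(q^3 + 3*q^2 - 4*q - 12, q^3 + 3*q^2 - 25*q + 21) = 1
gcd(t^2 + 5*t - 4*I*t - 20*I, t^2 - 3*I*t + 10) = 1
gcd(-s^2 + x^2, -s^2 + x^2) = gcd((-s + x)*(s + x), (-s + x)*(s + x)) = -s^2 + x^2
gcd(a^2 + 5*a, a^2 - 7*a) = a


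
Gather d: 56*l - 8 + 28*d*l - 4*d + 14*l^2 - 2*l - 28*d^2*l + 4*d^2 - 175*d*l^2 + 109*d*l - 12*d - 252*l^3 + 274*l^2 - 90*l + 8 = d^2*(4 - 28*l) + d*(-175*l^2 + 137*l - 16) - 252*l^3 + 288*l^2 - 36*l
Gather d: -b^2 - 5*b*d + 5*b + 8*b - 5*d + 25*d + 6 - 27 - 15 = -b^2 + 13*b + d*(20 - 5*b) - 36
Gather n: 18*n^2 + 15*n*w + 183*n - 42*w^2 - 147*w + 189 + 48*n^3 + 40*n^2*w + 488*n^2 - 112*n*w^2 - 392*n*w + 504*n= 48*n^3 + n^2*(40*w + 506) + n*(-112*w^2 - 377*w + 687) - 42*w^2 - 147*w + 189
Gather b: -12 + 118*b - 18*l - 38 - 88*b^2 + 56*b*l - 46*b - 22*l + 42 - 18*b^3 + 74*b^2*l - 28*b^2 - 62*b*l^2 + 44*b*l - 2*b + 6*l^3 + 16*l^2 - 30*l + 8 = -18*b^3 + b^2*(74*l - 116) + b*(-62*l^2 + 100*l + 70) + 6*l^3 + 16*l^2 - 70*l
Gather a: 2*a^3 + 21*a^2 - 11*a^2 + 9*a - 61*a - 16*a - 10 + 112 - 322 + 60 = 2*a^3 + 10*a^2 - 68*a - 160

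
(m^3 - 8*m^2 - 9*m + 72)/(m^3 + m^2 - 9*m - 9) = (m - 8)/(m + 1)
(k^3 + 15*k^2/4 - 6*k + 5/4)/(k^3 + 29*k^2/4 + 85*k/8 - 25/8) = 2*(k - 1)/(2*k + 5)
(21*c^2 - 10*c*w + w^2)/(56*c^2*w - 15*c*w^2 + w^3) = (-3*c + w)/(w*(-8*c + w))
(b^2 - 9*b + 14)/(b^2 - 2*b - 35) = (b - 2)/(b + 5)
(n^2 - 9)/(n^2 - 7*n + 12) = (n + 3)/(n - 4)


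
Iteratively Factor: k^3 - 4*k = (k + 2)*(k^2 - 2*k) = (k - 2)*(k + 2)*(k)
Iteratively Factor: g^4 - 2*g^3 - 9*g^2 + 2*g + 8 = (g + 2)*(g^3 - 4*g^2 - g + 4) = (g - 4)*(g + 2)*(g^2 - 1) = (g - 4)*(g - 1)*(g + 2)*(g + 1)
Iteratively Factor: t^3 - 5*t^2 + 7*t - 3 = (t - 1)*(t^2 - 4*t + 3) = (t - 3)*(t - 1)*(t - 1)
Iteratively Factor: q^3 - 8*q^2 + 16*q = (q - 4)*(q^2 - 4*q) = (q - 4)^2*(q)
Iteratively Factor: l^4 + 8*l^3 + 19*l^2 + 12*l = (l + 1)*(l^3 + 7*l^2 + 12*l) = (l + 1)*(l + 4)*(l^2 + 3*l) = l*(l + 1)*(l + 4)*(l + 3)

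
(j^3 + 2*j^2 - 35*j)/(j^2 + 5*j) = (j^2 + 2*j - 35)/(j + 5)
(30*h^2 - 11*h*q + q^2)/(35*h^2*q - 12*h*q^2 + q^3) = (-6*h + q)/(q*(-7*h + q))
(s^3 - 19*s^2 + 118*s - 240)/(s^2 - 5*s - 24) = (s^2 - 11*s + 30)/(s + 3)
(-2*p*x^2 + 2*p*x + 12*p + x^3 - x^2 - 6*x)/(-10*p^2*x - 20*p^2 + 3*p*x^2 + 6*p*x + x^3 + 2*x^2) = (x - 3)/(5*p + x)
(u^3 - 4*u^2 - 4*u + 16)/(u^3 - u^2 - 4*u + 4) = (u - 4)/(u - 1)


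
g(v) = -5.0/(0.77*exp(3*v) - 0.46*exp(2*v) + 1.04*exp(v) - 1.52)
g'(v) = -5.0*(-2.31*exp(3*v) + 0.92*exp(2*v) - 1.04*exp(v))/(0.77*exp(3*v) - 0.46*exp(2*v) + 1.04*exp(v) - 1.52)^2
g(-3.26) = 3.38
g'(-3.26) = 0.09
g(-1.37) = 3.93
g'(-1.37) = 0.75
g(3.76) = -0.00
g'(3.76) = 0.00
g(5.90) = -0.00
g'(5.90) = 0.00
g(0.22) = -9.07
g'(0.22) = 71.30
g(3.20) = -0.00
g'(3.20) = 0.00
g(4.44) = -0.00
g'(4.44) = 0.00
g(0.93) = -0.47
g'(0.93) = 1.50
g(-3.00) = 3.40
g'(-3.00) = 0.12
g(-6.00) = 3.30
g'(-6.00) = 0.01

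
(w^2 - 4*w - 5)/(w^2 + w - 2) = (w^2 - 4*w - 5)/(w^2 + w - 2)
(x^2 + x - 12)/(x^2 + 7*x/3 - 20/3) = 3*(x - 3)/(3*x - 5)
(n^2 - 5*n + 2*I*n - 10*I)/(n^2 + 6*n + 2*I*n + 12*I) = (n - 5)/(n + 6)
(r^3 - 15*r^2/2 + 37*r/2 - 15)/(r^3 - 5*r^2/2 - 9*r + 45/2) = (r - 2)/(r + 3)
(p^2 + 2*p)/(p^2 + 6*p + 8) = p/(p + 4)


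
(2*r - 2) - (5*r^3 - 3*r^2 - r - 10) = -5*r^3 + 3*r^2 + 3*r + 8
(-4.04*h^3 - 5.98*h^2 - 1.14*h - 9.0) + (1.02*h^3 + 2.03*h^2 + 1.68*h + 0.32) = -3.02*h^3 - 3.95*h^2 + 0.54*h - 8.68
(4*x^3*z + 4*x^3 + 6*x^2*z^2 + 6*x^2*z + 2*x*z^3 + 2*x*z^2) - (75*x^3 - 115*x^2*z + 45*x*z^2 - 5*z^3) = 4*x^3*z - 71*x^3 + 6*x^2*z^2 + 121*x^2*z + 2*x*z^3 - 43*x*z^2 + 5*z^3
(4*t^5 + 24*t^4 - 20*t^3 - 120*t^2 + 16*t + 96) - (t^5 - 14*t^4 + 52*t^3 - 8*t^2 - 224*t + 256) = 3*t^5 + 38*t^4 - 72*t^3 - 112*t^2 + 240*t - 160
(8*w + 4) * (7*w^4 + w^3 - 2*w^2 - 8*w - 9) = 56*w^5 + 36*w^4 - 12*w^3 - 72*w^2 - 104*w - 36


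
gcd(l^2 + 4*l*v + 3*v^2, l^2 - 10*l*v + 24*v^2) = 1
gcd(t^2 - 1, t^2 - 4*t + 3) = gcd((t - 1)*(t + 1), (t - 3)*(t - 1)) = t - 1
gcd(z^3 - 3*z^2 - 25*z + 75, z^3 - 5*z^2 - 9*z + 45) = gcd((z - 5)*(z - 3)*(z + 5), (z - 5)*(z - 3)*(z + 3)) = z^2 - 8*z + 15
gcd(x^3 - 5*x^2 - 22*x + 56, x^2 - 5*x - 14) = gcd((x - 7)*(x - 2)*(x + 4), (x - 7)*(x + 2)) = x - 7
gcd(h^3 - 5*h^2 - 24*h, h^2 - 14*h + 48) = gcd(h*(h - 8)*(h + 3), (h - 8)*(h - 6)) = h - 8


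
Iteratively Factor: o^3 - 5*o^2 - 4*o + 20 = (o - 2)*(o^2 - 3*o - 10) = (o - 2)*(o + 2)*(o - 5)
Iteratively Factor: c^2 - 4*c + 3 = (c - 1)*(c - 3)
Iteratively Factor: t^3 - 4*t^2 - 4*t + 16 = (t - 4)*(t^2 - 4) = (t - 4)*(t - 2)*(t + 2)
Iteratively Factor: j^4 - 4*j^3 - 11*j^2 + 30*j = (j - 2)*(j^3 - 2*j^2 - 15*j) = j*(j - 2)*(j^2 - 2*j - 15) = j*(j - 5)*(j - 2)*(j + 3)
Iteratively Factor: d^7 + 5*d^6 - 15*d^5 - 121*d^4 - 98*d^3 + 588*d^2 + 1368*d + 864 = (d + 2)*(d^6 + 3*d^5 - 21*d^4 - 79*d^3 + 60*d^2 + 468*d + 432) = (d + 2)*(d + 3)*(d^5 - 21*d^3 - 16*d^2 + 108*d + 144) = (d + 2)*(d + 3)^2*(d^4 - 3*d^3 - 12*d^2 + 20*d + 48) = (d - 3)*(d + 2)*(d + 3)^2*(d^3 - 12*d - 16) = (d - 3)*(d + 2)^2*(d + 3)^2*(d^2 - 2*d - 8) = (d - 4)*(d - 3)*(d + 2)^2*(d + 3)^2*(d + 2)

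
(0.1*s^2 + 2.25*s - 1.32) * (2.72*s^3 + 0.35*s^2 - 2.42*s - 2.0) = 0.272*s^5 + 6.155*s^4 - 3.0449*s^3 - 6.107*s^2 - 1.3056*s + 2.64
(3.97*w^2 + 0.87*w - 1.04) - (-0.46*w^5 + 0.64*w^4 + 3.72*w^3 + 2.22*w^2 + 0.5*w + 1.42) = 0.46*w^5 - 0.64*w^4 - 3.72*w^3 + 1.75*w^2 + 0.37*w - 2.46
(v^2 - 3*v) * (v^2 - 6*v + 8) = v^4 - 9*v^3 + 26*v^2 - 24*v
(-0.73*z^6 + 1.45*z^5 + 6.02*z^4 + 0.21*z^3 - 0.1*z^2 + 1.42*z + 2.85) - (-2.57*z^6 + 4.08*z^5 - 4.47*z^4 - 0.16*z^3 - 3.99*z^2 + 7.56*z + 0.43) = 1.84*z^6 - 2.63*z^5 + 10.49*z^4 + 0.37*z^3 + 3.89*z^2 - 6.14*z + 2.42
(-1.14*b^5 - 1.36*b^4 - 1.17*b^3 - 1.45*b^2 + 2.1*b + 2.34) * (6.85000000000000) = -7.809*b^5 - 9.316*b^4 - 8.0145*b^3 - 9.9325*b^2 + 14.385*b + 16.029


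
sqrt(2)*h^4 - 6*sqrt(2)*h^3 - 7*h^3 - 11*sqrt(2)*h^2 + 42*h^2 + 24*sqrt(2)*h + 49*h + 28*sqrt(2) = (h - 7)*(h - 4*sqrt(2))*(h + sqrt(2)/2)*(sqrt(2)*h + sqrt(2))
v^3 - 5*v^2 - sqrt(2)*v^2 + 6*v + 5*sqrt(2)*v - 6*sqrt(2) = (v - 3)*(v - 2)*(v - sqrt(2))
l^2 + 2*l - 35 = (l - 5)*(l + 7)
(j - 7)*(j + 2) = j^2 - 5*j - 14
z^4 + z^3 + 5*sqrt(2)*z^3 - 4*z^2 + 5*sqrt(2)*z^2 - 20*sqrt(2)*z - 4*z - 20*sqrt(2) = (z - 2)*(z + 1)*(z + 2)*(z + 5*sqrt(2))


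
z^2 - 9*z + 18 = (z - 6)*(z - 3)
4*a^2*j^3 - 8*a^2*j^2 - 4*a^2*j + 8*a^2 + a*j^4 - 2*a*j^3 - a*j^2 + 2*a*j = (4*a + j)*(j - 2)*(j - 1)*(a*j + a)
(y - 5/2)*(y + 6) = y^2 + 7*y/2 - 15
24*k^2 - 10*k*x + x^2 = (-6*k + x)*(-4*k + x)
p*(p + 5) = p^2 + 5*p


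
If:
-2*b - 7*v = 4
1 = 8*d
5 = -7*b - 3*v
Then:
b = -23/43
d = 1/8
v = -18/43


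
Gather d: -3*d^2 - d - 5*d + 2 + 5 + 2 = -3*d^2 - 6*d + 9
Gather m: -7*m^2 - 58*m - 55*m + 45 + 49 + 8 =-7*m^2 - 113*m + 102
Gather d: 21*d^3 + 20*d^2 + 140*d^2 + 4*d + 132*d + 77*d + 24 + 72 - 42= 21*d^3 + 160*d^2 + 213*d + 54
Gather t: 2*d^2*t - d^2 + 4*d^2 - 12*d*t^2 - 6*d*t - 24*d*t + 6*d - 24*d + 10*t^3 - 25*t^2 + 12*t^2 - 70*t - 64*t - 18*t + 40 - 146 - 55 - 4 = 3*d^2 - 18*d + 10*t^3 + t^2*(-12*d - 13) + t*(2*d^2 - 30*d - 152) - 165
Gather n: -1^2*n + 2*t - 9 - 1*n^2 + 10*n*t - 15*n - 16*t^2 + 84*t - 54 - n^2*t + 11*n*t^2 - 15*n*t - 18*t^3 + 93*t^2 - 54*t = n^2*(-t - 1) + n*(11*t^2 - 5*t - 16) - 18*t^3 + 77*t^2 + 32*t - 63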